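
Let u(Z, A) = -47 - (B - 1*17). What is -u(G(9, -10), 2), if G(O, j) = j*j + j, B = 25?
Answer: 55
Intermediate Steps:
G(O, j) = j + j² (G(O, j) = j² + j = j + j²)
u(Z, A) = -55 (u(Z, A) = -47 - (25 - 1*17) = -47 - (25 - 17) = -47 - 1*8 = -47 - 8 = -55)
-u(G(9, -10), 2) = -1*(-55) = 55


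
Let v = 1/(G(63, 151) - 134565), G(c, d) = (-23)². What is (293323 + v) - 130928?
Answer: 21766776219/134036 ≈ 1.6240e+5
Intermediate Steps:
G(c, d) = 529
v = -1/134036 (v = 1/(529 - 134565) = 1/(-134036) = -1/134036 ≈ -7.4607e-6)
(293323 + v) - 130928 = (293323 - 1/134036) - 130928 = 39315841627/134036 - 130928 = 21766776219/134036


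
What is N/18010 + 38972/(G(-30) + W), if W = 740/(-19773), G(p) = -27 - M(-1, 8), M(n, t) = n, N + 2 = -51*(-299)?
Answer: -6935268303287/4636116190 ≈ -1495.9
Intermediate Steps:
N = 15247 (N = -2 - 51*(-299) = -2 + 15249 = 15247)
G(p) = -26 (G(p) = -27 - 1*(-1) = -27 + 1 = -26)
W = -740/19773 (W = 740*(-1/19773) = -740/19773 ≈ -0.037425)
N/18010 + 38972/(G(-30) + W) = 15247/18010 + 38972/(-26 - 740/19773) = 15247*(1/18010) + 38972/(-514838/19773) = 15247/18010 + 38972*(-19773/514838) = 15247/18010 - 385296678/257419 = -6935268303287/4636116190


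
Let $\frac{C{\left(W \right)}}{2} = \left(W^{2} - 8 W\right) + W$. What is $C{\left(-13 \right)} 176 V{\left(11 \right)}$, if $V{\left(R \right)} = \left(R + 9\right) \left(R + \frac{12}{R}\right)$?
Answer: $22131200$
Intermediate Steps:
$C{\left(W \right)} = - 14 W + 2 W^{2}$ ($C{\left(W \right)} = 2 \left(\left(W^{2} - 8 W\right) + W\right) = 2 \left(W^{2} - 7 W\right) = - 14 W + 2 W^{2}$)
$V{\left(R \right)} = \left(9 + R\right) \left(R + \frac{12}{R}\right)$
$C{\left(-13 \right)} 176 V{\left(11 \right)} = 2 \left(-13\right) \left(-7 - 13\right) 176 \left(12 + 11^{2} + 9 \cdot 11 + \frac{108}{11}\right) = 2 \left(-13\right) \left(-20\right) 176 \left(12 + 121 + 99 + 108 \cdot \frac{1}{11}\right) = 520 \cdot 176 \left(12 + 121 + 99 + \frac{108}{11}\right) = 91520 \cdot \frac{2660}{11} = 22131200$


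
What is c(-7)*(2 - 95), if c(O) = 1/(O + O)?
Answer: 93/14 ≈ 6.6429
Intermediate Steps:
c(O) = 1/(2*O)
c(-7)*(2 - 95) = ((½)/(-7))*(2 - 95) = ((½)*(-⅐))*(-93) = -1/14*(-93) = 93/14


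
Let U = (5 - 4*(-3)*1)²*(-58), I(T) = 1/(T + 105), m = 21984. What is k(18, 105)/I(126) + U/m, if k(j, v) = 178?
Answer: 451960675/10992 ≈ 41117.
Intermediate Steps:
I(T) = 1/(105 + T)
U = -16762 (U = (5 + 12*1)²*(-58) = (5 + 12)²*(-58) = 17²*(-58) = 289*(-58) = -16762)
k(18, 105)/I(126) + U/m = 178/(1/(105 + 126)) - 16762/21984 = 178/(1/231) - 16762*1/21984 = 178/(1/231) - 8381/10992 = 178*231 - 8381/10992 = 41118 - 8381/10992 = 451960675/10992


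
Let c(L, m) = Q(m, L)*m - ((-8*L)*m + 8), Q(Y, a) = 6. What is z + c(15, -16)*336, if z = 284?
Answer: -679780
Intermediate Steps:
c(L, m) = -8 + 6*m + 8*L*m (c(L, m) = 6*m - ((-8*L)*m + 8) = 6*m - (-8*L*m + 8) = 6*m - (8 - 8*L*m) = 6*m + (-8 + 8*L*m) = -8 + 6*m + 8*L*m)
z + c(15, -16)*336 = 284 + (-8 + 6*(-16) + 8*15*(-16))*336 = 284 + (-8 - 96 - 1920)*336 = 284 - 2024*336 = 284 - 680064 = -679780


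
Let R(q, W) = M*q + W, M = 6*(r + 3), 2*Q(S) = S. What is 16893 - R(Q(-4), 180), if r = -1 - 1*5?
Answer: 16677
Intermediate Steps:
r = -6 (r = -1 - 5 = -6)
Q(S) = S/2
M = -18 (M = 6*(-6 + 3) = 6*(-3) = -18)
R(q, W) = W - 18*q (R(q, W) = -18*q + W = W - 18*q)
16893 - R(Q(-4), 180) = 16893 - (180 - 9*(-4)) = 16893 - (180 - 18*(-2)) = 16893 - (180 + 36) = 16893 - 1*216 = 16893 - 216 = 16677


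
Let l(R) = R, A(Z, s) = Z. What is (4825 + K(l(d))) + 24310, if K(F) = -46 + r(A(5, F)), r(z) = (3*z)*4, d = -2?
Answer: 29149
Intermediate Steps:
r(z) = 12*z
K(F) = 14 (K(F) = -46 + 12*5 = -46 + 60 = 14)
(4825 + K(l(d))) + 24310 = (4825 + 14) + 24310 = 4839 + 24310 = 29149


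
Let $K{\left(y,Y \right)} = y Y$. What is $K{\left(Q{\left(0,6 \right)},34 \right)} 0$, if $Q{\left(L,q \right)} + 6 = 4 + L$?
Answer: $0$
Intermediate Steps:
$Q{\left(L,q \right)} = -2 + L$ ($Q{\left(L,q \right)} = -6 + \left(4 + L\right) = -2 + L$)
$K{\left(y,Y \right)} = Y y$
$K{\left(Q{\left(0,6 \right)},34 \right)} 0 = 34 \left(-2 + 0\right) 0 = 34 \left(-2\right) 0 = \left(-68\right) 0 = 0$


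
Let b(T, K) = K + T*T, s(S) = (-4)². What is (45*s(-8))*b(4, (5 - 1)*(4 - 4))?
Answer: 11520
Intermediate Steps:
s(S) = 16
b(T, K) = K + T²
(45*s(-8))*b(4, (5 - 1)*(4 - 4)) = (45*16)*((5 - 1)*(4 - 4) + 4²) = 720*(4*0 + 16) = 720*(0 + 16) = 720*16 = 11520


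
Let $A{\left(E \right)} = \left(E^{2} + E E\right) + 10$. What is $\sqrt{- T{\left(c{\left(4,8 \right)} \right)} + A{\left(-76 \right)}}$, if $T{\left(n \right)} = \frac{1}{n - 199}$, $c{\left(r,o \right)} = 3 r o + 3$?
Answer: $\frac{\sqrt{1156201}}{10} \approx 107.53$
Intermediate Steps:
$c{\left(r,o \right)} = 3 + 3 o r$ ($c{\left(r,o \right)} = 3 o r + 3 = 3 + 3 o r$)
$T{\left(n \right)} = \frac{1}{-199 + n}$
$A{\left(E \right)} = 10 + 2 E^{2}$ ($A{\left(E \right)} = \left(E^{2} + E^{2}\right) + 10 = 2 E^{2} + 10 = 10 + 2 E^{2}$)
$\sqrt{- T{\left(c{\left(4,8 \right)} \right)} + A{\left(-76 \right)}} = \sqrt{- \frac{1}{-199 + \left(3 + 3 \cdot 8 \cdot 4\right)} + \left(10 + 2 \left(-76\right)^{2}\right)} = \sqrt{- \frac{1}{-199 + \left(3 + 96\right)} + \left(10 + 2 \cdot 5776\right)} = \sqrt{- \frac{1}{-199 + 99} + \left(10 + 11552\right)} = \sqrt{- \frac{1}{-100} + 11562} = \sqrt{\left(-1\right) \left(- \frac{1}{100}\right) + 11562} = \sqrt{\frac{1}{100} + 11562} = \sqrt{\frac{1156201}{100}} = \frac{\sqrt{1156201}}{10}$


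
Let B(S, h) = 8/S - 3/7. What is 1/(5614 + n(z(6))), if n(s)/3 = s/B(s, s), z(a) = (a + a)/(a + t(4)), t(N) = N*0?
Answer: 25/140392 ≈ 0.00017807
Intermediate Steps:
t(N) = 0
z(a) = 2 (z(a) = (a + a)/(a + 0) = (2*a)/a = 2)
B(S, h) = -3/7 + 8/S (B(S, h) = 8/S - 3*⅐ = 8/S - 3/7 = -3/7 + 8/S)
n(s) = 3*s/(-3/7 + 8/s) (n(s) = 3*(s/(-3/7 + 8/s)) = 3*s/(-3/7 + 8/s))
1/(5614 + n(z(6))) = 1/(5614 - 21*2²/(-56 + 3*2)) = 1/(5614 - 21*4/(-56 + 6)) = 1/(5614 - 21*4/(-50)) = 1/(5614 - 21*4*(-1/50)) = 1/(5614 + 42/25) = 1/(140392/25) = 25/140392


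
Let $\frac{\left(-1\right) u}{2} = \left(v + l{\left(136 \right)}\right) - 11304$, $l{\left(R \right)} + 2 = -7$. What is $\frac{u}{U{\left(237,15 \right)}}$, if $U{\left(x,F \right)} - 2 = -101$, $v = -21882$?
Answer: $- \frac{22130}{33} \approx -670.61$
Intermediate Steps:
$l{\left(R \right)} = -9$ ($l{\left(R \right)} = -2 - 7 = -9$)
$u = 66390$ ($u = - 2 \left(\left(-21882 - 9\right) - 11304\right) = - 2 \left(-21891 - 11304\right) = \left(-2\right) \left(-33195\right) = 66390$)
$U{\left(x,F \right)} = -99$ ($U{\left(x,F \right)} = 2 - 101 = -99$)
$\frac{u}{U{\left(237,15 \right)}} = \frac{66390}{-99} = 66390 \left(- \frac{1}{99}\right) = - \frac{22130}{33}$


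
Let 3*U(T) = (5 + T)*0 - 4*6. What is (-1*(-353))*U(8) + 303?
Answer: -2521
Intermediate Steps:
U(T) = -8 (U(T) = ((5 + T)*0 - 4*6)/3 = (0 - 24)/3 = (⅓)*(-24) = -8)
(-1*(-353))*U(8) + 303 = -1*(-353)*(-8) + 303 = 353*(-8) + 303 = -2824 + 303 = -2521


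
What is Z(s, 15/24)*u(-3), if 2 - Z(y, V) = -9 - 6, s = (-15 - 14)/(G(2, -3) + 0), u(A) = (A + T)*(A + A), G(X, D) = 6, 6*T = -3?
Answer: 357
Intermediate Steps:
T = -½ (T = (⅙)*(-3) = -½ ≈ -0.50000)
u(A) = 2*A*(-½ + A) (u(A) = (A - ½)*(A + A) = (-½ + A)*(2*A) = 2*A*(-½ + A))
s = -29/6 (s = (-15 - 14)/(6 + 0) = -29/6 ≈ -4.8333)
Z(y, V) = 17 (Z(y, V) = 2 - (-9 - 6) = 2 - 1*(-15) = 2 + 15 = 17)
Z(s, 15/24)*u(-3) = 17*(-3*(-1 + 2*(-3))) = 17*(-3*(-1 - 6)) = 17*(-3*(-7)) = 17*21 = 357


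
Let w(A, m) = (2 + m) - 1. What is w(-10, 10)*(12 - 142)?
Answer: -1430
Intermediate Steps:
w(A, m) = 1 + m
w(-10, 10)*(12 - 142) = (1 + 10)*(12 - 142) = 11*(-130) = -1430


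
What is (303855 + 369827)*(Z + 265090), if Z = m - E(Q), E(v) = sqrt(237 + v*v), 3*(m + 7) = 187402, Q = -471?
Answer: 661994290982/3 - 673682*sqrt(222078) ≈ 2.2035e+11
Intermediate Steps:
m = 187381/3 (m = -7 + (1/3)*187402 = -7 + 187402/3 = 187381/3 ≈ 62460.)
E(v) = sqrt(237 + v**2)
Z = 187381/3 - sqrt(222078) (Z = 187381/3 - sqrt(237 + (-471)**2) = 187381/3 - sqrt(237 + 221841) = 187381/3 - sqrt(222078) ≈ 61989.)
(303855 + 369827)*(Z + 265090) = (303855 + 369827)*((187381/3 - sqrt(222078)) + 265090) = 673682*(982651/3 - sqrt(222078)) = 661994290982/3 - 673682*sqrt(222078)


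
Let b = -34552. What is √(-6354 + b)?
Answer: I*√40906 ≈ 202.25*I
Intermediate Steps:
√(-6354 + b) = √(-6354 - 34552) = √(-40906) = I*√40906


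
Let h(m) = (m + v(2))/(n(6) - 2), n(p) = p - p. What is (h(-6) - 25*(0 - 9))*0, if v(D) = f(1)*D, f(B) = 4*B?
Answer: 0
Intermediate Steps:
n(p) = 0
v(D) = 4*D (v(D) = (4*1)*D = 4*D)
h(m) = -4 - m/2 (h(m) = (m + 4*2)/(0 - 2) = (m + 8)/(-2) = (8 + m)*(-½) = -4 - m/2)
(h(-6) - 25*(0 - 9))*0 = ((-4 - ½*(-6)) - 25*(0 - 9))*0 = ((-4 + 3) - 25*(-9))*0 = (-1 + 225)*0 = 224*0 = 0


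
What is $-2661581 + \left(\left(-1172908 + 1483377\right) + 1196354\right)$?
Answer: $-1154758$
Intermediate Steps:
$-2661581 + \left(\left(-1172908 + 1483377\right) + 1196354\right) = -2661581 + \left(310469 + 1196354\right) = -2661581 + 1506823 = -1154758$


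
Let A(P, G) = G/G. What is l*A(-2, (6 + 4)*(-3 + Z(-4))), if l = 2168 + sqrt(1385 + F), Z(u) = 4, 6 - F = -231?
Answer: 2168 + sqrt(1622) ≈ 2208.3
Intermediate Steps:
F = 237 (F = 6 - 1*(-231) = 6 + 231 = 237)
A(P, G) = 1
l = 2168 + sqrt(1622) (l = 2168 + sqrt(1385 + 237) = 2168 + sqrt(1622) ≈ 2208.3)
l*A(-2, (6 + 4)*(-3 + Z(-4))) = (2168 + sqrt(1622))*1 = 2168 + sqrt(1622)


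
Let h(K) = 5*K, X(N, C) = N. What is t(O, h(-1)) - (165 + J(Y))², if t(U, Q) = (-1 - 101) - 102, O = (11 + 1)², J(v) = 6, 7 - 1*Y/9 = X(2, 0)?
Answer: -29445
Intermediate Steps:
Y = 45 (Y = 63 - 9*2 = 63 - 18 = 45)
O = 144 (O = 12² = 144)
t(U, Q) = -204 (t(U, Q) = -102 - 102 = -204)
t(O, h(-1)) - (165 + J(Y))² = -204 - (165 + 6)² = -204 - 1*171² = -204 - 1*29241 = -204 - 29241 = -29445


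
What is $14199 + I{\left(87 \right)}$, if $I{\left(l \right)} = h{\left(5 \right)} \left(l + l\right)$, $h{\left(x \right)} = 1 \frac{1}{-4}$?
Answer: $\frac{28311}{2} \approx 14156.0$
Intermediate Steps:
$h{\left(x \right)} = - \frac{1}{4}$ ($h{\left(x \right)} = 1 \left(- \frac{1}{4}\right) = - \frac{1}{4}$)
$I{\left(l \right)} = - \frac{l}{2}$ ($I{\left(l \right)} = - \frac{l + l}{4} = - \frac{2 l}{4} = - \frac{l}{2}$)
$14199 + I{\left(87 \right)} = 14199 - \frac{87}{2} = \frac{28311}{2}$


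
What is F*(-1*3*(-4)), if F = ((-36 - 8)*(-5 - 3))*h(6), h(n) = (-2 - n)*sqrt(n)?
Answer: -33792*sqrt(6) ≈ -82773.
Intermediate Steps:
h(n) = sqrt(n)*(-2 - n)
F = -2816*sqrt(6) (F = ((-36 - 8)*(-5 - 3))*(sqrt(6)*(-2 - 1*6)) = (-44*(-8))*(sqrt(6)*(-2 - 6)) = 352*(sqrt(6)*(-8)) = 352*(-8*sqrt(6)) = -2816*sqrt(6) ≈ -6897.8)
F*(-1*3*(-4)) = (-2816*sqrt(6))*(-1*3*(-4)) = (-2816*sqrt(6))*(-3*(-4)) = -2816*sqrt(6)*12 = -33792*sqrt(6)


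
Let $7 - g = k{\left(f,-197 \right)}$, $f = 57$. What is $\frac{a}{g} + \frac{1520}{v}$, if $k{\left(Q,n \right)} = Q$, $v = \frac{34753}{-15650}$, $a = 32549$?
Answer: $- \frac{2320575397}{1737650} \approx -1335.5$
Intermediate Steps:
$v = - \frac{34753}{15650}$ ($v = 34753 \left(- \frac{1}{15650}\right) = - \frac{34753}{15650} \approx -2.2206$)
$g = -50$ ($g = 7 - 57 = -50$)
$\frac{a}{g} + \frac{1520}{v} = \frac{32549}{-50} + \frac{1520}{- \frac{34753}{15650}} = 32549 \left(- \frac{1}{50}\right) + 1520 \left(- \frac{15650}{34753}\right) = - \frac{32549}{50} - \frac{23788000}{34753} = - \frac{2320575397}{1737650}$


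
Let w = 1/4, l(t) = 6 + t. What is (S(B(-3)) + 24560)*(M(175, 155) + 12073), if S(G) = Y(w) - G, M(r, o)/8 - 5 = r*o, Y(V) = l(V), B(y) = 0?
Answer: 22513788945/4 ≈ 5.6284e+9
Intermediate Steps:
w = 1/4 ≈ 0.25000
Y(V) = 6 + V
M(r, o) = 40 + 8*o*r (M(r, o) = 40 + 8*(r*o) = 40 + 8*(o*r) = 40 + 8*o*r)
S(G) = 25/4 - G (S(G) = (6 + 1/4) - G = 25/4 - G)
(S(B(-3)) + 24560)*(M(175, 155) + 12073) = ((25/4 - 1*0) + 24560)*((40 + 8*155*175) + 12073) = ((25/4 + 0) + 24560)*((40 + 217000) + 12073) = (25/4 + 24560)*(217040 + 12073) = (98265/4)*229113 = 22513788945/4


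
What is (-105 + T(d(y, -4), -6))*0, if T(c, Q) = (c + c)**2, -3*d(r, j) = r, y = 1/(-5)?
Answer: 0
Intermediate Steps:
y = -1/5 ≈ -0.20000
d(r, j) = -r/3
T(c, Q) = 4*c**2 (T(c, Q) = (2*c)**2 = 4*c**2)
(-105 + T(d(y, -4), -6))*0 = (-105 + 4*(-1/3*(-1/5))**2)*0 = (-105 + 4*(1/15)**2)*0 = (-105 + 4*(1/225))*0 = (-105 + 4/225)*0 = -23621/225*0 = 0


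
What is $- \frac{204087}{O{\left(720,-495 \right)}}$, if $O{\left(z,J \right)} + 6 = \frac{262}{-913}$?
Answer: $\frac{186331431}{5740} \approx 32462.0$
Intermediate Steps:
$O{\left(z,J \right)} = - \frac{5740}{913}$ ($O{\left(z,J \right)} = -6 + \frac{262}{-913} = -6 + 262 \left(- \frac{1}{913}\right) = -6 - \frac{262}{913} = - \frac{5740}{913}$)
$- \frac{204087}{O{\left(720,-495 \right)}} = - \frac{204087}{- \frac{5740}{913}} = \left(-204087\right) \left(- \frac{913}{5740}\right) = \frac{186331431}{5740}$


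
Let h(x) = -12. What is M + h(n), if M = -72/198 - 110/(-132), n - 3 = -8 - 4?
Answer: -761/66 ≈ -11.530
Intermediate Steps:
n = -9 (n = 3 + (-8 - 4) = 3 - 12 = -9)
M = 31/66 (M = -72*1/198 - 110*(-1/132) = -4/11 + ⅚ = 31/66 ≈ 0.46970)
M + h(n) = 31/66 - 12 = -761/66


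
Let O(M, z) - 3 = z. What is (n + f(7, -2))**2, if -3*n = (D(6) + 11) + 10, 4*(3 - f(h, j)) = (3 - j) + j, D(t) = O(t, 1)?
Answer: 5329/144 ≈ 37.007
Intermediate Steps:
O(M, z) = 3 + z
D(t) = 4 (D(t) = 3 + 1 = 4)
f(h, j) = 9/4 (f(h, j) = 3 - ((3 - j) + j)/4 = 3 - 1/4*3 = 3 - 3/4 = 9/4)
n = -25/3 (n = -((4 + 11) + 10)/3 = -(15 + 10)/3 = -1/3*25 = -25/3 ≈ -8.3333)
(n + f(7, -2))**2 = (-25/3 + 9/4)**2 = (-73/12)**2 = 5329/144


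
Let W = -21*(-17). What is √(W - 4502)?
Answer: I*√4145 ≈ 64.382*I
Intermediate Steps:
W = 357
√(W - 4502) = √(357 - 4502) = √(-4145) = I*√4145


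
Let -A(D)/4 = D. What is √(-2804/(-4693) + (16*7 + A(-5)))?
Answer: 2*√2022410/247 ≈ 11.515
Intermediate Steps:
A(D) = -4*D
√(-2804/(-4693) + (16*7 + A(-5))) = √(-2804/(-4693) + (16*7 - 4*(-5))) = √(-2804*(-1/4693) + (112 + 20)) = √(2804/4693 + 132) = √(622280/4693) = 2*√2022410/247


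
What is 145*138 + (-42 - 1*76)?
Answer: 19892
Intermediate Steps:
145*138 + (-42 - 1*76) = 20010 + (-42 - 76) = 20010 - 118 = 19892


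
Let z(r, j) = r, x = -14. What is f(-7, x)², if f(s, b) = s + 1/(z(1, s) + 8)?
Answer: 3844/81 ≈ 47.457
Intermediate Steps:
f(s, b) = ⅑ + s (f(s, b) = s + 1/(1 + 8) = s + 1/9 = s + ⅑ = ⅑ + s)
f(-7, x)² = (⅑ - 7)² = (-62/9)² = 3844/81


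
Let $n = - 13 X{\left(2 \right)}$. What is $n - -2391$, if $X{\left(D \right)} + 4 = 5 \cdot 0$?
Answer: $2443$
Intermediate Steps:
$X{\left(D \right)} = -4$ ($X{\left(D \right)} = -4 + 5 \cdot 0 = -4 + 0 = -4$)
$n = 52$ ($n = \left(-13\right) \left(-4\right) = 52$)
$n - -2391 = 52 - -2391 = 52 + 2391 = 2443$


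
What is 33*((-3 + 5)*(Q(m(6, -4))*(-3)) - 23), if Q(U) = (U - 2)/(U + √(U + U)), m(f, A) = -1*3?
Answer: -957 - 66*I*√6 ≈ -957.0 - 161.67*I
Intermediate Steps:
m(f, A) = -3
Q(U) = (-2 + U)/(U + √2*√U) (Q(U) = (-2 + U)/(U + √(2*U)) = (-2 + U)/(U + √2*√U))
33*((-3 + 5)*(Q(m(6, -4))*(-3)) - 23) = 33*((-3 + 5)*(((-2 - 3)/(-3 + √2*√(-3)))*(-3)) - 23) = 33*(2*((-5/(-3 + √2*(I*√3)))*(-3)) - 23) = 33*(2*((-5/(-3 + I*√6))*(-3)) - 23) = 33*(2*(-5/(-3 + I*√6)*(-3)) - 23) = 33*(2*(15/(-3 + I*√6)) - 23) = 33*(30/(-3 + I*√6) - 23) = 33*(-23 + 30/(-3 + I*√6)) = -759 + 990/(-3 + I*√6)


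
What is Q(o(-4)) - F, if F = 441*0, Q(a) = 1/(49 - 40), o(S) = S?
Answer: 1/9 ≈ 0.11111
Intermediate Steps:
Q(a) = 1/9
F = 0
Q(o(-4)) - F = 1/9 - 1*0 = 1/9 + 0 = 1/9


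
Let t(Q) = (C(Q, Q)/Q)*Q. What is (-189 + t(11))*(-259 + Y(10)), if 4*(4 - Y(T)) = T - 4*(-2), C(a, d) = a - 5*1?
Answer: 94977/2 ≈ 47489.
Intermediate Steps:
C(a, d) = -5 + a (C(a, d) = a - 5 = -5 + a)
Y(T) = 2 - T/4 (Y(T) = 4 - (T - 4*(-2))/4 = 4 - (T + 8)/4 = 4 - (8 + T)/4 = 4 + (-2 - T/4) = 2 - T/4)
t(Q) = -5 + Q (t(Q) = ((-5 + Q)/Q)*Q = -5 + Q)
(-189 + t(11))*(-259 + Y(10)) = (-189 + (-5 + 11))*(-259 + (2 - 1/4*10)) = (-189 + 6)*(-259 + (2 - 5/2)) = -183*(-259 - 1/2) = -183*(-519/2) = 94977/2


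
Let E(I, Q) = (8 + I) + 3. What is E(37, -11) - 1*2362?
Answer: -2314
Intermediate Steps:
E(I, Q) = 11 + I
E(37, -11) - 1*2362 = (11 + 37) - 1*2362 = 48 - 2362 = -2314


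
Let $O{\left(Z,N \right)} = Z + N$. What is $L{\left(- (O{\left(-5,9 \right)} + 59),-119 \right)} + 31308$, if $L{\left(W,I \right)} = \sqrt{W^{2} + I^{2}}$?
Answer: $31308 + 7 \sqrt{370} \approx 31443.0$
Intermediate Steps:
$O{\left(Z,N \right)} = N + Z$
$L{\left(W,I \right)} = \sqrt{I^{2} + W^{2}}$
$L{\left(- (O{\left(-5,9 \right)} + 59),-119 \right)} + 31308 = \sqrt{\left(-119\right)^{2} + \left(- (\left(9 - 5\right) + 59)\right)^{2}} + 31308 = \sqrt{14161 + \left(- (4 + 59)\right)^{2}} + 31308 = \sqrt{14161 + \left(\left(-1\right) 63\right)^{2}} + 31308 = \sqrt{14161 + \left(-63\right)^{2}} + 31308 = \sqrt{14161 + 3969} + 31308 = \sqrt{18130} + 31308 = 7 \sqrt{370} + 31308 = 31308 + 7 \sqrt{370}$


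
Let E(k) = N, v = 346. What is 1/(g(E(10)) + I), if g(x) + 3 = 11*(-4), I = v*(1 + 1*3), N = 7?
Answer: 1/1337 ≈ 0.00074794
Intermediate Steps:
E(k) = 7
I = 1384 (I = 346*(1 + 1*3) = 346*(1 + 3) = 346*4 = 1384)
g(x) = -47 (g(x) = -3 + 11*(-4) = -3 - 44 = -47)
1/(g(E(10)) + I) = 1/(-47 + 1384) = 1/1337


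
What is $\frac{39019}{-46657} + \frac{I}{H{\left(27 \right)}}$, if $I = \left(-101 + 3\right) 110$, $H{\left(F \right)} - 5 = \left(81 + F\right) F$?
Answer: $- \frac{616936959}{136285097} \approx -4.5268$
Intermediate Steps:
$H{\left(F \right)} = 5 + F \left(81 + F\right)$ ($H{\left(F \right)} = 5 + \left(81 + F\right) F = 5 + F \left(81 + F\right)$)
$I = -10780$ ($I = \left(-98\right) 110 = -10780$)
$\frac{39019}{-46657} + \frac{I}{H{\left(27 \right)}} = \frac{39019}{-46657} - \frac{10780}{5 + 27^{2} + 81 \cdot 27} = 39019 \left(- \frac{1}{46657}\right) - \frac{10780}{5 + 729 + 2187} = - \frac{39019}{46657} - \frac{10780}{2921} = - \frac{616936959}{136285097}$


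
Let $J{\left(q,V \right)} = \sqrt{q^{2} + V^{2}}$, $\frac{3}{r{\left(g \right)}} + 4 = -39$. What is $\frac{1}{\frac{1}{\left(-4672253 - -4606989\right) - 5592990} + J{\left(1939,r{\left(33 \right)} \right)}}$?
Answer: $\frac{10462111646}{222565276106650250917359} + \frac{1376681048126188 \sqrt{6951724138}}{222565276106650250917359} \approx 0.00051573$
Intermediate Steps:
$r{\left(g \right)} = - \frac{3}{43}$ ($r{\left(g \right)} = \frac{3}{-4 - 39} = \frac{3}{-43} = 3 \left(- \frac{1}{43}\right) = - \frac{3}{43}$)
$J{\left(q,V \right)} = \sqrt{V^{2} + q^{2}}$
$\frac{1}{\frac{1}{\left(-4672253 - -4606989\right) - 5592990} + J{\left(1939,r{\left(33 \right)} \right)}} = \frac{1}{\frac{1}{\left(-4672253 - -4606989\right) - 5592990} + \sqrt{\left(- \frac{3}{43}\right)^{2} + 1939^{2}}} = \frac{1}{\frac{1}{\left(-4672253 + 4606989\right) - 5592990} + \sqrt{\frac{9}{1849} + 3759721}} = \frac{1}{\frac{1}{-65264 - 5592990} + \sqrt{\frac{6951724138}{1849}}} = \frac{1}{\frac{1}{-5658254} + \frac{\sqrt{6951724138}}{43}} = \frac{1}{- \frac{1}{5658254} + \frac{\sqrt{6951724138}}{43}}$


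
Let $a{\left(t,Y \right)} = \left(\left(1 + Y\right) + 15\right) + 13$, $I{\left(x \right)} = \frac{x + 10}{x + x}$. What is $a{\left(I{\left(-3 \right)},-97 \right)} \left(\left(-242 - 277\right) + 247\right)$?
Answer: $18496$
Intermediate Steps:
$I{\left(x \right)} = \frac{10 + x}{2 x}$
$a{\left(t,Y \right)} = 29 + Y$ ($a{\left(t,Y \right)} = \left(16 + Y\right) + 13 = 29 + Y$)
$a{\left(I{\left(-3 \right)},-97 \right)} \left(\left(-242 - 277\right) + 247\right) = \left(29 - 97\right) \left(\left(-242 - 277\right) + 247\right) = - 68 \left(-519 + 247\right) = \left(-68\right) \left(-272\right) = 18496$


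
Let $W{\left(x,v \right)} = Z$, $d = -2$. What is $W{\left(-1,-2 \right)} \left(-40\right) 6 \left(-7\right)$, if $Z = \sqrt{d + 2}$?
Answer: $0$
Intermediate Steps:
$Z = 0$ ($Z = \sqrt{-2 + 2} = \sqrt{0} = 0$)
$W{\left(x,v \right)} = 0$
$W{\left(-1,-2 \right)} \left(-40\right) 6 \left(-7\right) = 0 \left(-40\right) 6 \left(-7\right) = 0 \left(-42\right) = 0$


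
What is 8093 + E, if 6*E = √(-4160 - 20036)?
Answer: 8093 + I*√6049/3 ≈ 8093.0 + 25.925*I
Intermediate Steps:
E = I*√6049/3 (E = √(-4160 - 20036)/6 = √(-24196)/6 = (2*I*√6049)/6 = I*√6049/3 ≈ 25.925*I)
8093 + E = 8093 + I*√6049/3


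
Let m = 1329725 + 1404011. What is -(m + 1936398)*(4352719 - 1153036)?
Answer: -14942948367522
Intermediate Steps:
m = 2733736
-(m + 1936398)*(4352719 - 1153036) = -(2733736 + 1936398)*(4352719 - 1153036) = -4670134*3199683 = -1*14942948367522 = -14942948367522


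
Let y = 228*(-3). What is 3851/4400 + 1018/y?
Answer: -461279/752400 ≈ -0.61308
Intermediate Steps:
y = -684
3851/4400 + 1018/y = 3851/4400 + 1018/(-684) = 3851*(1/4400) + 1018*(-1/684) = 3851/4400 - 509/342 = -461279/752400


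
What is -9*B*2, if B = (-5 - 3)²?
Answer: -1152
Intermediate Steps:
B = 64 (B = (-8)² = 64)
-9*B*2 = -9*64*2 = -576*2 = -1152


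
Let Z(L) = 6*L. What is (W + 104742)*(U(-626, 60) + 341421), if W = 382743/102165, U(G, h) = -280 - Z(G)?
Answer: 175755391700961/4865 ≈ 3.6126e+10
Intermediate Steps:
U(G, h) = -280 - 6*G
W = 127581/34055 (W = 382743*(1/102165) = 127581/34055 ≈ 3.7463)
(W + 104742)*(U(-626, 60) + 341421) = (127581/34055 + 104742)*((-280 - 6*(-626)) + 341421) = 3567116391*((-280 + 3756) + 341421)/34055 = 3567116391*(3476 + 341421)/34055 = (3567116391/34055)*344897 = 175755391700961/4865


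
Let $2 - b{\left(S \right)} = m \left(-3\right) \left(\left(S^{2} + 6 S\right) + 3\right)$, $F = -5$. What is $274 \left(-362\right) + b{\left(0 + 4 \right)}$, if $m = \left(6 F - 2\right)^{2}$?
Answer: $32910$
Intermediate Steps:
$m = 1024$ ($m = \left(6 \left(-5\right) - 2\right)^{2} = \left(-30 - 2\right)^{2} = \left(-32\right)^{2} = 1024$)
$b{\left(S \right)} = 9218 + 3072 S^{2} + 18432 S$ ($b{\left(S \right)} = 2 - 1024 \left(-3\right) \left(\left(S^{2} + 6 S\right) + 3\right) = 2 - - 3072 \left(3 + S^{2} + 6 S\right) = 2 - \left(-9216 - 18432 S - 3072 S^{2}\right) = 2 + \left(9216 + 3072 S^{2} + 18432 S\right) = 9218 + 3072 S^{2} + 18432 S$)
$274 \left(-362\right) + b{\left(0 + 4 \right)} = 274 \left(-362\right) + \left(9218 + 3072 \left(0 + 4\right)^{2} + 18432 \left(0 + 4\right)\right) = -99188 + \left(9218 + 3072 \cdot 4^{2} + 18432 \cdot 4\right) = -99188 + \left(9218 + 3072 \cdot 16 + 73728\right) = -99188 + \left(9218 + 49152 + 73728\right) = -99188 + 132098 = 32910$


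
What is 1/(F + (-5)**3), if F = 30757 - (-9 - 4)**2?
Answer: 1/30463 ≈ 3.2827e-5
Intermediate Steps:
F = 30588 (F = 30757 - 1*(-13)**2 = 30757 - 1*169 = 30757 - 169 = 30588)
1/(F + (-5)**3) = 1/(30588 + (-5)**3) = 1/(30588 - 125) = 1/30463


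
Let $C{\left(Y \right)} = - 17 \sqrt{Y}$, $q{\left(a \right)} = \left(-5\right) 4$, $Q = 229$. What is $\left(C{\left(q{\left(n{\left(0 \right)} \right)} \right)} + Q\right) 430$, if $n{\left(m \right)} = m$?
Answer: $98470 - 14620 i \sqrt{5} \approx 98470.0 - 32691.0 i$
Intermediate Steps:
$q{\left(a \right)} = -20$
$\left(C{\left(q{\left(n{\left(0 \right)} \right)} \right)} + Q\right) 430 = \left(- 17 \sqrt{-20} + 229\right) 430 = \left(- 17 \cdot 2 i \sqrt{5} + 229\right) 430 = \left(- 34 i \sqrt{5} + 229\right) 430 = \left(229 - 34 i \sqrt{5}\right) 430 = 98470 - 14620 i \sqrt{5}$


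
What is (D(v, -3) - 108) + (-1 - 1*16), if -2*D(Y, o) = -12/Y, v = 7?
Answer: -869/7 ≈ -124.14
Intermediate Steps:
D(Y, o) = 6/Y (D(Y, o) = -(-6)/Y = 6/Y)
(D(v, -3) - 108) + (-1 - 1*16) = (6/7 - 108) + (-1 - 1*16) = (6*(⅐) - 108) + (-1 - 16) = (6/7 - 108) - 17 = -750/7 - 17 = -869/7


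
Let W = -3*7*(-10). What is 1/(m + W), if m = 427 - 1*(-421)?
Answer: 1/1058 ≈ 0.00094518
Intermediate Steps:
W = 210 (W = -21*(-10) = 210)
m = 848 (m = 427 + 421 = 848)
1/(m + W) = 1/(848 + 210) = 1/1058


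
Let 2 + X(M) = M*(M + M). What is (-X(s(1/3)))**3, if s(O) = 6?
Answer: -343000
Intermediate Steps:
X(M) = -2 + 2*M**2 (X(M) = -2 + M*(M + M) = -2 + M*(2*M) = -2 + 2*M**2)
(-X(s(1/3)))**3 = (-(-2 + 2*6**2))**3 = (-(-2 + 2*36))**3 = (-(-2 + 72))**3 = (-1*70)**3 = (-70)**3 = -343000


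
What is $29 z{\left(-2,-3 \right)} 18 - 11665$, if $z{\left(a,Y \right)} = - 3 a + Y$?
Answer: $-10099$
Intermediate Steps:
$z{\left(a,Y \right)} = Y - 3 a$
$29 z{\left(-2,-3 \right)} 18 - 11665 = 29 \left(-3 - -6\right) 18 - 11665 = 29 \left(-3 + 6\right) 18 - 11665 = 29 \cdot 3 \cdot 18 - 11665 = 87 \cdot 18 - 11665 = 1566 - 11665 = -10099$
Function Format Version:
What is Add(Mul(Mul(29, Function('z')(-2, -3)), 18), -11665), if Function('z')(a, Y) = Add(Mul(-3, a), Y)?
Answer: -10099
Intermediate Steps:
Function('z')(a, Y) = Add(Y, Mul(-3, a))
Add(Mul(Mul(29, Function('z')(-2, -3)), 18), -11665) = Add(Mul(Mul(29, Add(-3, Mul(-3, -2))), 18), -11665) = Add(Mul(Mul(29, Add(-3, 6)), 18), -11665) = Add(Mul(Mul(29, 3), 18), -11665) = Add(Mul(87, 18), -11665) = Add(1566, -11665) = -10099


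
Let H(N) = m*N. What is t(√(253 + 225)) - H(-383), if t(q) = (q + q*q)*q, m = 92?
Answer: 35714 + 478*√478 ≈ 46165.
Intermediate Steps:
H(N) = 92*N
t(q) = q*(q + q²) (t(q) = (q + q²)*q = q*(q + q²))
t(√(253 + 225)) - H(-383) = (√(253 + 225))²*(1 + √(253 + 225)) - 92*(-383) = (√478)²*(1 + √478) - 1*(-35236) = 478*(1 + √478) + 35236 = (478 + 478*√478) + 35236 = 35714 + 478*√478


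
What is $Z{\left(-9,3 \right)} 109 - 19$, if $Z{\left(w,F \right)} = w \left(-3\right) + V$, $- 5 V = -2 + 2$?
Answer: $2924$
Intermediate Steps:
$V = 0$ ($V = - \frac{-2 + 2}{5} = \left(- \frac{1}{5}\right) 0 = 0$)
$Z{\left(w,F \right)} = - 3 w$ ($Z{\left(w,F \right)} = w \left(-3\right) + 0 = - 3 w + 0 = - 3 w$)
$Z{\left(-9,3 \right)} 109 - 19 = \left(-3\right) \left(-9\right) 109 - 19 = 27 \cdot 109 - 19 = 2943 - 19 = 2924$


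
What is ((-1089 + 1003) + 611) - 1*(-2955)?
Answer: 3480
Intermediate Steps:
((-1089 + 1003) + 611) - 1*(-2955) = (-86 + 611) + 2955 = 525 + 2955 = 3480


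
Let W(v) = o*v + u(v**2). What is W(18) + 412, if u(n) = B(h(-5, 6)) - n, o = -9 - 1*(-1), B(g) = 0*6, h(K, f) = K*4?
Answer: -56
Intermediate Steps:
h(K, f) = 4*K
B(g) = 0
o = -8 (o = -9 + 1 = -8)
u(n) = -n (u(n) = 0 - n = -n)
W(v) = -v**2 - 8*v (W(v) = -8*v - v**2 = -v**2 - 8*v)
W(18) + 412 = 18*(-8 - 1*18) + 412 = 18*(-8 - 18) + 412 = 18*(-26) + 412 = -468 + 412 = -56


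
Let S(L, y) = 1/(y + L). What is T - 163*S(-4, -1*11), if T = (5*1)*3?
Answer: 388/15 ≈ 25.867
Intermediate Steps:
S(L, y) = 1/(L + y)
T = 15 (T = 5*3 = 15)
T - 163*S(-4, -1*11) = 15 - 163/(-4 - 1*11) = 15 - 163/(-4 - 11) = 15 - 163/(-15) = 15 - 163*(-1/15) = 15 + 163/15 = 388/15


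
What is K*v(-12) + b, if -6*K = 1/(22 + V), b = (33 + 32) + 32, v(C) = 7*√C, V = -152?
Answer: 97 + 7*I*√3/390 ≈ 97.0 + 0.031088*I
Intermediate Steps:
b = 97 (b = 65 + 32 = 97)
K = 1/780 (K = -1/(6*(22 - 152)) = -⅙/(-130) = -⅙*(-1/130) = 1/780 ≈ 0.0012821)
K*v(-12) + b = (7*√(-12))/780 + 97 = (7*(2*I*√3))/780 + 97 = (14*I*√3)/780 + 97 = 7*I*√3/390 + 97 = 97 + 7*I*√3/390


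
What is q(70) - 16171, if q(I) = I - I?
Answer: -16171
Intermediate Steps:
q(I) = 0
q(70) - 16171 = 0 - 16171 = -16171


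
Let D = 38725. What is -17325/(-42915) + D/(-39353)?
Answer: -65339510/112588933 ≈ -0.58034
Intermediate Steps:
-17325/(-42915) + D/(-39353) = -17325/(-42915) + 38725/(-39353) = -17325*(-1/42915) + 38725*(-1/39353) = 1155/2861 - 38725/39353 = -65339510/112588933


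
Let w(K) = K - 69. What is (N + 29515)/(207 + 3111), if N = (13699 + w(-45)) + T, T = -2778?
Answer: 20161/1659 ≈ 12.152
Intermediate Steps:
w(K) = -69 + K
N = 10807 (N = (13699 + (-69 - 45)) - 2778 = (13699 - 114) - 2778 = 13585 - 2778 = 10807)
(N + 29515)/(207 + 3111) = (10807 + 29515)/(207 + 3111) = 40322/3318 = 40322*(1/3318) = 20161/1659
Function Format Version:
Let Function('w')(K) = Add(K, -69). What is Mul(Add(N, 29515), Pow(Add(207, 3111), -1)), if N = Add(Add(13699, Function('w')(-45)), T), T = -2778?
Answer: Rational(20161, 1659) ≈ 12.152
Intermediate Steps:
Function('w')(K) = Add(-69, K)
N = 10807 (N = Add(Add(13699, Add(-69, -45)), -2778) = Add(Add(13699, -114), -2778) = Add(13585, -2778) = 10807)
Mul(Add(N, 29515), Pow(Add(207, 3111), -1)) = Mul(Add(10807, 29515), Pow(Add(207, 3111), -1)) = Mul(40322, Pow(3318, -1)) = Mul(40322, Rational(1, 3318)) = Rational(20161, 1659)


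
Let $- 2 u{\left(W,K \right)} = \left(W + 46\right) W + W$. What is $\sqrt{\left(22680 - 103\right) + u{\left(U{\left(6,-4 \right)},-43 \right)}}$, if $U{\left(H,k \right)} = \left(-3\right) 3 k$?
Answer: $\sqrt{21083} \approx 145.2$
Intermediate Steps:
$U{\left(H,k \right)} = - 9 k$
$u{\left(W,K \right)} = - \frac{W}{2} - \frac{W \left(46 + W\right)}{2}$ ($u{\left(W,K \right)} = - \frac{\left(W + 46\right) W + W}{2} = - \frac{\left(46 + W\right) W + W}{2} = - \frac{W \left(46 + W\right) + W}{2} = - \frac{W + W \left(46 + W\right)}{2} = - \frac{W}{2} - \frac{W \left(46 + W\right)}{2}$)
$\sqrt{\left(22680 - 103\right) + u{\left(U{\left(6,-4 \right)},-43 \right)}} = \sqrt{\left(22680 - 103\right) - \frac{\left(-9\right) \left(-4\right) \left(47 - -36\right)}{2}} = \sqrt{22577 - 18 \left(47 + 36\right)} = \sqrt{22577 - 18 \cdot 83} = \sqrt{22577 - 1494} = \sqrt{21083}$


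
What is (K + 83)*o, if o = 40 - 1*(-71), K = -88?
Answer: -555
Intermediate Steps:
o = 111 (o = 40 + 71 = 111)
(K + 83)*o = (-88 + 83)*111 = -5*111 = -555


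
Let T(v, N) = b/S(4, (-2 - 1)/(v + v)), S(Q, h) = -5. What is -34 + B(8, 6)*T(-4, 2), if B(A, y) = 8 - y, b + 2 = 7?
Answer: -36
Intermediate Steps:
b = 5 (b = -2 + 7 = 5)
T(v, N) = -1 (T(v, N) = 5/(-5) = 5*(-⅕) = -1)
-34 + B(8, 6)*T(-4, 2) = -34 + (8 - 1*6)*(-1) = -34 + (8 - 6)*(-1) = -34 + 2*(-1) = -34 - 2 = -36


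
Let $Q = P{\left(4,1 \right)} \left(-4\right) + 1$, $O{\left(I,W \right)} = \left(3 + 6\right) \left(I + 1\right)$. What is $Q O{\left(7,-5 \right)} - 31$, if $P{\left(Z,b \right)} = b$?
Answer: $-247$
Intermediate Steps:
$O{\left(I,W \right)} = 9 + 9 I$ ($O{\left(I,W \right)} = 9 \left(1 + I\right) = 9 + 9 I$)
$Q = -3$ ($Q = 1 \left(-4\right) + 1 = -4 + 1 = -3$)
$Q O{\left(7,-5 \right)} - 31 = - 3 \left(9 + 9 \cdot 7\right) - 31 = - 3 \left(9 + 63\right) - 31 = \left(-3\right) 72 - 31 = -216 - 31 = -247$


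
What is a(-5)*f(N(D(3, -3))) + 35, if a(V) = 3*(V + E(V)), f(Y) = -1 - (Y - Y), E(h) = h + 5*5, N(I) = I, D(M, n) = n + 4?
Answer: -10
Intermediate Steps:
D(M, n) = 4 + n
E(h) = 25 + h (E(h) = h + 25 = 25 + h)
f(Y) = -1 (f(Y) = -1 - 1*0 = -1 + 0 = -1)
a(V) = 75 + 6*V (a(V) = 3*(V + (25 + V)) = 3*(25 + 2*V) = 75 + 6*V)
a(-5)*f(N(D(3, -3))) + 35 = (75 + 6*(-5))*(-1) + 35 = (75 - 30)*(-1) + 35 = 45*(-1) + 35 = -45 + 35 = -10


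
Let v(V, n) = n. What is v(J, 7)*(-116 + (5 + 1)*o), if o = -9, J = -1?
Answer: -1190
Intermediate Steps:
v(J, 7)*(-116 + (5 + 1)*o) = 7*(-116 + (5 + 1)*(-9)) = 7*(-116 + 6*(-9)) = 7*(-116 - 54) = 7*(-170) = -1190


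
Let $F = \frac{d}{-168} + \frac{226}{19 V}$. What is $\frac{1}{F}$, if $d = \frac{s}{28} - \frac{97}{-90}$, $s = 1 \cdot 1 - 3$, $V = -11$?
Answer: $- \frac{11060280}{12026173} \approx -0.91968$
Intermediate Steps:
$s = -2$ ($s = 1 - 3 = -2$)
$d = \frac{317}{315}$ ($d = - \frac{2}{28} - \frac{97}{-90} = \left(-2\right) \frac{1}{28} - - \frac{97}{90} = - \frac{1}{14} + \frac{97}{90} = \frac{317}{315} \approx 1.0063$)
$F = - \frac{12026173}{11060280}$ ($F = \frac{317}{315 \left(-168\right)} + \frac{226}{19 \left(-11\right)} = \frac{317}{315} \left(- \frac{1}{168}\right) + \frac{226}{-209} = - \frac{317}{52920} + 226 \left(- \frac{1}{209}\right) = - \frac{317}{52920} - \frac{226}{209} = - \frac{12026173}{11060280} \approx -1.0873$)
$\frac{1}{F} = \frac{1}{- \frac{12026173}{11060280}} = - \frac{11060280}{12026173}$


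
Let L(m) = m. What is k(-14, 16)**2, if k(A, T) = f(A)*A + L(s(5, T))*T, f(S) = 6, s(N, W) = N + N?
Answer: 5776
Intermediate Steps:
s(N, W) = 2*N
k(A, T) = 6*A + 10*T (k(A, T) = 6*A + (2*5)*T = 6*A + 10*T)
k(-14, 16)**2 = (6*(-14) + 10*16)**2 = (-84 + 160)**2 = 76**2 = 5776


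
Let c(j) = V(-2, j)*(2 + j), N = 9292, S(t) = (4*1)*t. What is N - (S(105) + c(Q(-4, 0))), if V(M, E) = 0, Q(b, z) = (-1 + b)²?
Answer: 8872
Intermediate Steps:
S(t) = 4*t
c(j) = 0 (c(j) = 0*(2 + j) = 0)
N - (S(105) + c(Q(-4, 0))) = 9292 - (4*105 + 0) = 9292 - (420 + 0) = 9292 - 1*420 = 9292 - 420 = 8872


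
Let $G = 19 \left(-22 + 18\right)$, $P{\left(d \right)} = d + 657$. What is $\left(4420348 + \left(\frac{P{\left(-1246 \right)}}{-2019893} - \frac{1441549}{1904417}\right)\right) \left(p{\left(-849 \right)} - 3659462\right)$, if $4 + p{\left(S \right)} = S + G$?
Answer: $- \frac{62240672941990471437494104}{3846718567381} \approx -1.618 \cdot 10^{13}$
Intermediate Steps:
$P{\left(d \right)} = 657 + d$
$G = -76$ ($G = 19 \left(-4\right) = -76$)
$p{\left(S \right)} = -80 + S$ ($p{\left(S \right)} = -4 + \left(S - 76\right) = -4 + \left(-76 + S\right) = -80 + S$)
$\left(4420348 + \left(\frac{P{\left(-1246 \right)}}{-2019893} - \frac{1441549}{1904417}\right)\right) \left(p{\left(-849 \right)} - 3659462\right) = \left(4420348 - \left(\frac{1441549}{1904417} - \frac{657 - 1246}{-2019893}\right)\right) \left(\left(-80 - 849\right) - 3659462\right) = \left(4420348 - \frac{2910653032644}{3846718567381}\right) \left(-929 - 3659462\right) = \left(4420348 + \left(\frac{589}{2019893} - \frac{1441549}{1904417}\right)\right) \left(-3660391\right) = \left(4420348 - \frac{2910653032644}{3846718567381}\right) \left(-3660391\right) = \frac{17003831815232435944}{3846718567381} \left(-3660391\right) = - \frac{62240672941990471437494104}{3846718567381}$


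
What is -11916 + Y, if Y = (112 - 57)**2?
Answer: -8891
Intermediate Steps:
Y = 3025 (Y = 55**2 = 3025)
-11916 + Y = -11916 + 3025 = -8891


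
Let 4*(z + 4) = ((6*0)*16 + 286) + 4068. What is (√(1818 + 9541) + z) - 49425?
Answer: -96681/2 + √11359 ≈ -48234.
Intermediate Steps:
z = 2169/2 (z = -4 + (((6*0)*16 + 286) + 4068)/4 = -4 + ((0*16 + 286) + 4068)/4 = -4 + ((0 + 286) + 4068)/4 = -4 + (286 + 4068)/4 = -4 + (¼)*4354 = -4 + 2177/2 = 2169/2 ≈ 1084.5)
(√(1818 + 9541) + z) - 49425 = (√(1818 + 9541) + 2169/2) - 49425 = (√11359 + 2169/2) - 49425 = (2169/2 + √11359) - 49425 = -96681/2 + √11359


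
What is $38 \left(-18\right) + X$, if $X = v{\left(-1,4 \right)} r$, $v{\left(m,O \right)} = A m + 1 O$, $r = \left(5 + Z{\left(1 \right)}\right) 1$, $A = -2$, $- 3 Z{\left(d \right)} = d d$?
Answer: $-656$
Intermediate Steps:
$Z{\left(d \right)} = - \frac{d^{2}}{3}$ ($Z{\left(d \right)} = - \frac{d d}{3} = - \frac{d^{2}}{3}$)
$r = \frac{14}{3}$ ($r = \left(5 - \frac{1^{2}}{3}\right) 1 = \left(5 - \frac{1}{3}\right) 1 = \frac{14}{3} \cdot 1 = \frac{14}{3} \approx 4.6667$)
$v{\left(m,O \right)} = O - 2 m$ ($v{\left(m,O \right)} = - 2 m + 1 O = - 2 m + O = O - 2 m$)
$X = 28$ ($X = \left(4 - -2\right) \frac{14}{3} = \left(4 + 2\right) \frac{14}{3} = 6 \cdot \frac{14}{3} = 28$)
$38 \left(-18\right) + X = 38 \left(-18\right) + 28 = -684 + 28 = -656$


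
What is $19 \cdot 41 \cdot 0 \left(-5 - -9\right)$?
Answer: $0$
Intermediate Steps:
$19 \cdot 41 \cdot 0 \left(-5 - -9\right) = 779 \cdot 0 \left(-5 + 9\right) = 779 \cdot 0 \cdot 4 = 779 \cdot 0 = 0$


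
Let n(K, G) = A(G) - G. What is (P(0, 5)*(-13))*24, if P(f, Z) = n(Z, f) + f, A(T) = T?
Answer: 0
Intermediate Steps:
n(K, G) = 0 (n(K, G) = G - G = 0)
P(f, Z) = f (P(f, Z) = 0 + f = f)
(P(0, 5)*(-13))*24 = (0*(-13))*24 = 0*24 = 0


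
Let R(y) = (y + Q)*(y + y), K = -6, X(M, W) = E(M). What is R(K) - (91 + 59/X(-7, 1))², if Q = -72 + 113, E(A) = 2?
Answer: -59761/4 ≈ -14940.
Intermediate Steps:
X(M, W) = 2
Q = 41
R(y) = 2*y*(41 + y) (R(y) = (y + 41)*(y + y) = (41 + y)*(2*y) = 2*y*(41 + y))
R(K) - (91 + 59/X(-7, 1))² = 2*(-6)*(41 - 6) - (91 + 59/2)² = 2*(-6)*35 - (91 + 59*(½))² = -420 - (91 + 59/2)² = -420 - (241/2)² = -420 - 1*58081/4 = -420 - 58081/4 = -59761/4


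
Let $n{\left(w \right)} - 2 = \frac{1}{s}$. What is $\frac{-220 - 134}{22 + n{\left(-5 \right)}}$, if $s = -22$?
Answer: $- \frac{7788}{527} \approx -14.778$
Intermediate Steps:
$n{\left(w \right)} = \frac{43}{22}$ ($n{\left(w \right)} = 2 + \frac{1}{-22} = 2 - \frac{1}{22} = \frac{43}{22}$)
$\frac{-220 - 134}{22 + n{\left(-5 \right)}} = \frac{-220 - 134}{22 + \frac{43}{22}} = - \frac{354}{\frac{527}{22}} = \left(-354\right) \frac{22}{527} = - \frac{7788}{527}$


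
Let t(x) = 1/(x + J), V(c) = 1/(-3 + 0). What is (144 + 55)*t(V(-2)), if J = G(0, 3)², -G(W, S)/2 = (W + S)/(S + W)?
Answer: 597/11 ≈ 54.273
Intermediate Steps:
V(c) = -⅓ (V(c) = 1/(-3) = -⅓)
G(W, S) = -2 (G(W, S) = -2*(W + S)/(S + W) = -2*(S + W)/(S + W) = -2*1 = -2)
J = 4 (J = (-2)² = 4)
t(x) = 1/(4 + x) (t(x) = 1/(x + 4) = 1/(4 + x))
(144 + 55)*t(V(-2)) = (144 + 55)/(4 - ⅓) = 199/(11/3) = 199*(3/11) = 597/11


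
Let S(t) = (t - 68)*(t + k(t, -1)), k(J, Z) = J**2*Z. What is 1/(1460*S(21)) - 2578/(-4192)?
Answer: 1160921803/1887736200 ≈ 0.61498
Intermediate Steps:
k(J, Z) = Z*J**2
S(t) = (-68 + t)*(t - t**2) (S(t) = (t - 68)*(t - t**2) = (-68 + t)*(t - t**2))
1/(1460*S(21)) - 2578/(-4192) = 1/(1460*((21*(-68 - 1*21**2 + 69*21)))) - 2578/(-4192) = 1/(1460*((21*(-68 - 1*441 + 1449)))) - 2578*(-1/4192) = 1/(1460*((21*(-68 - 441 + 1449)))) + 1289/2096 = 1/(1460*((21*940))) + 1289/2096 = (1/1460)/19740 + 1289/2096 = (1/1460)*(1/19740) + 1289/2096 = 1/28820400 + 1289/2096 = 1160921803/1887736200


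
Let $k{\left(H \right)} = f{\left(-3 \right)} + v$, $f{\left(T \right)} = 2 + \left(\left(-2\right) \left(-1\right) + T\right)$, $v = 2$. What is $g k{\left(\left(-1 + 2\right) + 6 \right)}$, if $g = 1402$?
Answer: $4206$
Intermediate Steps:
$f{\left(T \right)} = 4 + T$ ($f{\left(T \right)} = 2 + \left(2 + T\right) = 4 + T$)
$k{\left(H \right)} = 3$ ($k{\left(H \right)} = \left(4 - 3\right) + 2 = 1 + 2 = 3$)
$g k{\left(\left(-1 + 2\right) + 6 \right)} = 1402 \cdot 3 = 4206$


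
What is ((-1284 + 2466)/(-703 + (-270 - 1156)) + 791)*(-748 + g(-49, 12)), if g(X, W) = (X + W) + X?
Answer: -1403502738/2129 ≈ -6.5923e+5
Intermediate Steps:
g(X, W) = W + 2*X (g(X, W) = (W + X) + X = W + 2*X)
((-1284 + 2466)/(-703 + (-270 - 1156)) + 791)*(-748 + g(-49, 12)) = ((-1284 + 2466)/(-703 + (-270 - 1156)) + 791)*(-748 + (12 + 2*(-49))) = (1182/(-703 - 1426) + 791)*(-748 + (12 - 98)) = (1182/(-2129) + 791)*(-748 - 86) = (1182*(-1/2129) + 791)*(-834) = (-1182/2129 + 791)*(-834) = (1682857/2129)*(-834) = -1403502738/2129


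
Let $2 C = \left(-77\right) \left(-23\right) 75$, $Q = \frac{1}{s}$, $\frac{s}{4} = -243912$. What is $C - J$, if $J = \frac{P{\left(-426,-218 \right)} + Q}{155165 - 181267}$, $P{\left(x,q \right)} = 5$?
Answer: $\frac{1691284910403839}{25466364096} \approx 66413.0$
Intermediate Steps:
$s = -975648$ ($s = 4 \left(-243912\right) = -975648$)
$Q = - \frac{1}{975648}$ ($Q = \frac{1}{-975648} = - \frac{1}{975648} \approx -1.025 \cdot 10^{-6}$)
$J = - \frac{4878239}{25466364096}$ ($J = \frac{5 - \frac{1}{975648}}{155165 - 181267} = \frac{4878239}{975648 \left(-26102\right)} = \frac{4878239}{975648} \left(- \frac{1}{26102}\right) = - \frac{4878239}{25466364096} \approx -0.00019156$)
$C = \frac{132825}{2}$ ($C = \frac{\left(-77\right) \left(-23\right) 75}{2} = \frac{1771 \cdot 75}{2} = \frac{1}{2} \cdot 132825 = \frac{132825}{2} \approx 66413.0$)
$C - J = \frac{132825}{2} - - \frac{4878239}{25466364096} = \frac{132825}{2} + \frac{4878239}{25466364096} = \frac{1691284910403839}{25466364096}$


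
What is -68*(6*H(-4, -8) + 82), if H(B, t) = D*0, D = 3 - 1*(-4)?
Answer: -5576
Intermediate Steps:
D = 7 (D = 3 + 4 = 7)
H(B, t) = 0 (H(B, t) = 7*0 = 0)
-68*(6*H(-4, -8) + 82) = -68*(6*0 + 82) = -68*(0 + 82) = -68*82 = -5576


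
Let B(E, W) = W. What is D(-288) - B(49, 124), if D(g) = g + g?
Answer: -700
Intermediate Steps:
D(g) = 2*g
D(-288) - B(49, 124) = 2*(-288) - 1*124 = -576 - 124 = -700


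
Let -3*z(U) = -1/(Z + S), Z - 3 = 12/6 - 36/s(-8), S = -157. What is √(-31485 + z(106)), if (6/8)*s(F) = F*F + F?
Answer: I*√20661424677717/25617 ≈ 177.44*I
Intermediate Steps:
s(F) = 4*F/3 + 4*F²/3 (s(F) = 4*(F*F + F)/3 = 4*(F² + F)/3 = 4*(F + F²)/3 = 4*F/3 + 4*F²/3)
Z = 253/56 (Z = 3 + (12/6 - 36*(-3/(32*(1 - 8)))) = 3 + (12*(⅙) - 36/((4/3)*(-8)*(-7))) = 3 + (2 - 36/224/3) = 3 + (2 - 36*3/224) = 3 + (2 - 27/56) = 3 + 85/56 = 253/56 ≈ 4.5179)
z(U) = -56/25617 (z(U) = -(-1)/(3*(253/56 - 157)) = -(-1)/(3*(-8539/56)) = -(-1)*(-56)/(3*8539) = -⅓*56/8539 = -56/25617)
√(-31485 + z(106)) = √(-31485 - 56/25617) = √(-806551301/25617) = I*√20661424677717/25617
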